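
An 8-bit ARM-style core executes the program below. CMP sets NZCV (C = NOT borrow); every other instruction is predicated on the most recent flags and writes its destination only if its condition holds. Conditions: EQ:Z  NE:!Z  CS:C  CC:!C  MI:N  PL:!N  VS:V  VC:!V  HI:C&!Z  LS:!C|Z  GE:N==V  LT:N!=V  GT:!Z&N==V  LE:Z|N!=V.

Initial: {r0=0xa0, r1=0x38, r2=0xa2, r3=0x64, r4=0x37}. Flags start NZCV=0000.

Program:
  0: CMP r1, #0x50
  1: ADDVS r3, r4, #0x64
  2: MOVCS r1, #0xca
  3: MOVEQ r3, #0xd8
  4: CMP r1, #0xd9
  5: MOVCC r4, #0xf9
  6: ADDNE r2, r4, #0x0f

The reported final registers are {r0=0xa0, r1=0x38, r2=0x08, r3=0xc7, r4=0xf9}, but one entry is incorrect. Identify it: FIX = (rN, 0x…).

[0] flags=1000 → (cmp)
[1] flags=1000 VS?F → skip
[2] flags=1000 CS?F → skip
[3] flags=1000 EQ?F → skip
[4] flags=0000 → (cmp)
[5] flags=0000 CC?T → r4=0xf9
[6] flags=0000 NE?T → r2=0x08

FIX = (r3, 0x64)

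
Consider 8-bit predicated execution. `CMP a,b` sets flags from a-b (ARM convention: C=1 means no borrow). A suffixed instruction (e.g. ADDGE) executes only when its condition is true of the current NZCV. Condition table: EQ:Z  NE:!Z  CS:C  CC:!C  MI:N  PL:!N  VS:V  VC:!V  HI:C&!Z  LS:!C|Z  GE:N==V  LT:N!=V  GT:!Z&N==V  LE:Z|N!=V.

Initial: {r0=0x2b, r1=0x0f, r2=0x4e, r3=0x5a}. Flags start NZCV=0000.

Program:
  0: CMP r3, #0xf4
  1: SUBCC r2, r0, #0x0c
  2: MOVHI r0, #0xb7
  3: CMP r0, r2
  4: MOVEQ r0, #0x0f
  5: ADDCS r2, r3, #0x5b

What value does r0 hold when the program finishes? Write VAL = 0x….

0: ✓ CMP  NZCV=0000
1: ✓ SUBCC  r2←0x1f
2: · MOVHI
3: ✓ CMP  NZCV=0010
4: · MOVEQ
5: ✓ ADDCS  r2←0xb5

VAL = 0x2b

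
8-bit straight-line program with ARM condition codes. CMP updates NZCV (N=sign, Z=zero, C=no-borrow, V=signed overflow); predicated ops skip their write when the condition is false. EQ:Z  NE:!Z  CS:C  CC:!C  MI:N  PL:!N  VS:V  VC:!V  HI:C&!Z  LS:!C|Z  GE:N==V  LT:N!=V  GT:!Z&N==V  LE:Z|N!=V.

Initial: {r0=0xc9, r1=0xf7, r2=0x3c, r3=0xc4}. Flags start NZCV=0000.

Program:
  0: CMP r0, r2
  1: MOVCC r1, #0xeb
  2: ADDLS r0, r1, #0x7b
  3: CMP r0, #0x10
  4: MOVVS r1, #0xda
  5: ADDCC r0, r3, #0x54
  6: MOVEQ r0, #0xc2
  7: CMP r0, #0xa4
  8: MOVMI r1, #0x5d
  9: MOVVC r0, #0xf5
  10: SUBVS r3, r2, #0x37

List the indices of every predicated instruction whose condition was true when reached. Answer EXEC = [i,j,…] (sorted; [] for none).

EXEC = [9]

[0] flags=1010 → (cmp)
[1] flags=1010 CC?F → skip
[2] flags=1010 LS?F → skip
[3] flags=1010 → (cmp)
[4] flags=1010 VS?F → skip
[5] flags=1010 CC?F → skip
[6] flags=1010 EQ?F → skip
[7] flags=0010 → (cmp)
[8] flags=0010 MI?F → skip
[9] flags=0010 VC?T → r0=0xf5
[10] flags=0010 VS?F → skip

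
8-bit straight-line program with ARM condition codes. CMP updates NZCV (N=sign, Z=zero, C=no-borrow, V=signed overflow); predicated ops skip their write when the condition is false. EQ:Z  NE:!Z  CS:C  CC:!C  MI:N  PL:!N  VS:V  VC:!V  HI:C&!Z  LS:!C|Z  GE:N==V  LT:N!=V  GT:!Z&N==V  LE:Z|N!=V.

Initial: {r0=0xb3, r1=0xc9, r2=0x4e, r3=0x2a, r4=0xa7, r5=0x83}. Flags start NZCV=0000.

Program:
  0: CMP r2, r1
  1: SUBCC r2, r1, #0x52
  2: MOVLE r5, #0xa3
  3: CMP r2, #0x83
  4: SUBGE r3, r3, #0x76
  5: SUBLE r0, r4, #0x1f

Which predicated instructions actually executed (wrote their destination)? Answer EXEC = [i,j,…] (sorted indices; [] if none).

[0] flags=1001 → (cmp)
[1] flags=1001 CC?T → r2=0x77
[2] flags=1001 LE?F → skip
[3] flags=1001 → (cmp)
[4] flags=1001 GE?T → r3=0xb4
[5] flags=1001 LE?F → skip

EXEC = [1,4]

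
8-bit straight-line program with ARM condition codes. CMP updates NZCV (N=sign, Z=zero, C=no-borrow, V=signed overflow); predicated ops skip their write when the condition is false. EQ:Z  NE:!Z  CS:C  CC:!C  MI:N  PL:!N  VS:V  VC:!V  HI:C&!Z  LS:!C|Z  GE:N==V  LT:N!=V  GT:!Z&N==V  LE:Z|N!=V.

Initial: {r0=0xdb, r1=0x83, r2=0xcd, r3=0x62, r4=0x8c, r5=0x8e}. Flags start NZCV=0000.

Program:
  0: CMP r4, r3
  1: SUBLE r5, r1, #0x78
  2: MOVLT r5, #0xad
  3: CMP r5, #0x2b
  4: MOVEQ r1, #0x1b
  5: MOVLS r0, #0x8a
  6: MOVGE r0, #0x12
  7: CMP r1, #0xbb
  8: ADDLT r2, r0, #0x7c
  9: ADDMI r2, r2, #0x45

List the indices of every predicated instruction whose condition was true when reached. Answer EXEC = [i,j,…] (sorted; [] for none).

[0] flags=0011 → (cmp)
[1] flags=0011 LE?T → r5=0x0b
[2] flags=0011 LT?T → r5=0xad
[3] flags=1010 → (cmp)
[4] flags=1010 EQ?F → skip
[5] flags=1010 LS?F → skip
[6] flags=1010 GE?F → skip
[7] flags=1000 → (cmp)
[8] flags=1000 LT?T → r2=0x57
[9] flags=1000 MI?T → r2=0x9c

EXEC = [1,2,8,9]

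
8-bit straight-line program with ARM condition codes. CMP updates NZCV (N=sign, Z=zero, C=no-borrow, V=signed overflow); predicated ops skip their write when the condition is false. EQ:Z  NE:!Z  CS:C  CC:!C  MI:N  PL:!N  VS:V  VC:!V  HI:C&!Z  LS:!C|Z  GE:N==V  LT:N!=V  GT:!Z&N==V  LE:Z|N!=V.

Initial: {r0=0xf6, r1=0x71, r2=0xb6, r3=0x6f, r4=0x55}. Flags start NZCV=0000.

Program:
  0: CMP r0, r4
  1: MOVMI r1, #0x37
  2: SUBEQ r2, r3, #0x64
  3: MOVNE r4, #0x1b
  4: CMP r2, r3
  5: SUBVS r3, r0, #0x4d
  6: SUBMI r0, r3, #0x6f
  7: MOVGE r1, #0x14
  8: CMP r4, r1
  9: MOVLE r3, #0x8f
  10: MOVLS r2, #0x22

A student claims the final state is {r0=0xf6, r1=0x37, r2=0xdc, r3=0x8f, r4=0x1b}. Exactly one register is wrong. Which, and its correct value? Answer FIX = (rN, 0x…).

0: ✓ CMP  NZCV=1010
1: ✓ MOVMI  r1←0x37
2: · SUBEQ
3: ✓ MOVNE  r4←0x1b
4: ✓ CMP  NZCV=0011
5: ✓ SUBVS  r3←0xa9
6: · SUBMI
7: · MOVGE
8: ✓ CMP  NZCV=1000
9: ✓ MOVLE  r3←0x8f
10: ✓ MOVLS  r2←0x22

FIX = (r2, 0x22)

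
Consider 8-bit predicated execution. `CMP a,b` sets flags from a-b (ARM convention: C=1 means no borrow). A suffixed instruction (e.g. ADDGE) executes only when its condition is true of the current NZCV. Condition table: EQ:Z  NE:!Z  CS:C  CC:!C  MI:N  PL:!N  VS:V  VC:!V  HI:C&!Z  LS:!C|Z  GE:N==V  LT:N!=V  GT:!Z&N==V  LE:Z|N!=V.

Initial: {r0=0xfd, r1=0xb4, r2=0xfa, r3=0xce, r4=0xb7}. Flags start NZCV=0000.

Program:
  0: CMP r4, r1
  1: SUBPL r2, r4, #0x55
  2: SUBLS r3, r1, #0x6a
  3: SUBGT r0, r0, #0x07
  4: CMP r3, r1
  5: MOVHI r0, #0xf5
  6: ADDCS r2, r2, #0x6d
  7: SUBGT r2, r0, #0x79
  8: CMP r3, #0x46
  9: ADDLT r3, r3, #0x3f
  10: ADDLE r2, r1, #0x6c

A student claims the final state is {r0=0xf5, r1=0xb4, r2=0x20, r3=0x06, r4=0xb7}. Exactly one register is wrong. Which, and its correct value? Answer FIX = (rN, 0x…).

FIX = (r3, 0x0d)

0: ✓ CMP  NZCV=0010
1: ✓ SUBPL  r2←0x62
2: · SUBLS
3: ✓ SUBGT  r0←0xf6
4: ✓ CMP  NZCV=0010
5: ✓ MOVHI  r0←0xf5
6: ✓ ADDCS  r2←0xcf
7: ✓ SUBGT  r2←0x7c
8: ✓ CMP  NZCV=1010
9: ✓ ADDLT  r3←0x0d
10: ✓ ADDLE  r2←0x20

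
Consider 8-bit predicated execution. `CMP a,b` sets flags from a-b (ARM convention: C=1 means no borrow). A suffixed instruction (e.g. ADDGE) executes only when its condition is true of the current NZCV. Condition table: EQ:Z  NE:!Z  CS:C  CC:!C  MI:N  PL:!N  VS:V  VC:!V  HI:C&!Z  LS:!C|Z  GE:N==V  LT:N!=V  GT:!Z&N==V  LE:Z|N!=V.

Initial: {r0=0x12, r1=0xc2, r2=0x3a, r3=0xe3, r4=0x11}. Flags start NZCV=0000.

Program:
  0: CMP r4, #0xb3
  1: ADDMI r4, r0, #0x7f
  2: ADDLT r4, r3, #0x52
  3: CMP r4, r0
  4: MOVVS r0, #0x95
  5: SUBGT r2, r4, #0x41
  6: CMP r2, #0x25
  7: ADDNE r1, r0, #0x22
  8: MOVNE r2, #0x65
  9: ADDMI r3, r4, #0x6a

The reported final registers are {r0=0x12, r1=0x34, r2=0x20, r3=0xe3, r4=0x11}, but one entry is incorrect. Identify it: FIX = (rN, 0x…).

0: ✓ CMP  NZCV=0000
1: · ADDMI
2: · ADDLT
3: ✓ CMP  NZCV=1000
4: · MOVVS
5: · SUBGT
6: ✓ CMP  NZCV=0010
7: ✓ ADDNE  r1←0x34
8: ✓ MOVNE  r2←0x65
9: · ADDMI

FIX = (r2, 0x65)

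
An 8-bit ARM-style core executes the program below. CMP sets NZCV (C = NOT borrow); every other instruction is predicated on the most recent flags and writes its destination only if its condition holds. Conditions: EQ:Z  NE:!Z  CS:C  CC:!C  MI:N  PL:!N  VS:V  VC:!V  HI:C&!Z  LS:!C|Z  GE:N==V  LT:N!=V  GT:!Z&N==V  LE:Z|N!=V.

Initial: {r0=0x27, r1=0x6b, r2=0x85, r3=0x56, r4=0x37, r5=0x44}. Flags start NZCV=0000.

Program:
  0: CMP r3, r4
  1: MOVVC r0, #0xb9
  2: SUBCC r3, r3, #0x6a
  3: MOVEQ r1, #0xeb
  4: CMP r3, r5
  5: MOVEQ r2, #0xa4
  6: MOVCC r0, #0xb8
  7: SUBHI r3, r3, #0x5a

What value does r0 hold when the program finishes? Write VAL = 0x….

[0] flags=0010 → (cmp)
[1] flags=0010 VC?T → r0=0xb9
[2] flags=0010 CC?F → skip
[3] flags=0010 EQ?F → skip
[4] flags=0010 → (cmp)
[5] flags=0010 EQ?F → skip
[6] flags=0010 CC?F → skip
[7] flags=0010 HI?T → r3=0xfc

VAL = 0xb9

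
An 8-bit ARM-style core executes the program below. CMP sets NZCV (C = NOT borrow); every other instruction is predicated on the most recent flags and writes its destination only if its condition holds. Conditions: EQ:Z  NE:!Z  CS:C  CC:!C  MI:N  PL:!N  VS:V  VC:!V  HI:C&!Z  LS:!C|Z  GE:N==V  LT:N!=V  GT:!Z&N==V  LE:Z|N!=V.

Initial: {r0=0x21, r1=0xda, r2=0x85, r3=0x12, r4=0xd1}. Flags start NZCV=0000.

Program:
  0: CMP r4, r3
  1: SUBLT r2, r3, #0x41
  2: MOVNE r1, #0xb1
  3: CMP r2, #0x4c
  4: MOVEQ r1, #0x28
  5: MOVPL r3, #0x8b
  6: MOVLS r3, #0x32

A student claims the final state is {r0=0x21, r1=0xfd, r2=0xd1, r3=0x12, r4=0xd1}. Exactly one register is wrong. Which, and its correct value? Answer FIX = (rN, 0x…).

0: ✓ CMP  NZCV=1010
1: ✓ SUBLT  r2←0xd1
2: ✓ MOVNE  r1←0xb1
3: ✓ CMP  NZCV=1010
4: · MOVEQ
5: · MOVPL
6: · MOVLS

FIX = (r1, 0xb1)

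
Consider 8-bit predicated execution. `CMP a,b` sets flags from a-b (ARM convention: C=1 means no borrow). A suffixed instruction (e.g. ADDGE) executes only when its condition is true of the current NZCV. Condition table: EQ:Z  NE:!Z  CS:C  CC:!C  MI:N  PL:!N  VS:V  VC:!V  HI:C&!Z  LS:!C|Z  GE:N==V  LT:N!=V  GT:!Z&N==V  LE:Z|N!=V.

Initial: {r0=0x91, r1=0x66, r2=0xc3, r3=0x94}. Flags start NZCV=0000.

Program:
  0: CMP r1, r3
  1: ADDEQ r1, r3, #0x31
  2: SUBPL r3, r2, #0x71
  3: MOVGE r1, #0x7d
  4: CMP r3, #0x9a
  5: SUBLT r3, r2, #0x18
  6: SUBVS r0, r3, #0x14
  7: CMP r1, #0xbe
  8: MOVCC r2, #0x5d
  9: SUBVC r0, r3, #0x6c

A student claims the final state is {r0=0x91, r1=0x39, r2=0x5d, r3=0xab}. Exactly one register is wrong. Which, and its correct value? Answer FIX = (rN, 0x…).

FIX = (r1, 0x7d)

[0] flags=1001 → (cmp)
[1] flags=1001 EQ?F → skip
[2] flags=1001 PL?F → skip
[3] flags=1001 GE?T → r1=0x7d
[4] flags=1000 → (cmp)
[5] flags=1000 LT?T → r3=0xab
[6] flags=1000 VS?F → skip
[7] flags=1001 → (cmp)
[8] flags=1001 CC?T → r2=0x5d
[9] flags=1001 VC?F → skip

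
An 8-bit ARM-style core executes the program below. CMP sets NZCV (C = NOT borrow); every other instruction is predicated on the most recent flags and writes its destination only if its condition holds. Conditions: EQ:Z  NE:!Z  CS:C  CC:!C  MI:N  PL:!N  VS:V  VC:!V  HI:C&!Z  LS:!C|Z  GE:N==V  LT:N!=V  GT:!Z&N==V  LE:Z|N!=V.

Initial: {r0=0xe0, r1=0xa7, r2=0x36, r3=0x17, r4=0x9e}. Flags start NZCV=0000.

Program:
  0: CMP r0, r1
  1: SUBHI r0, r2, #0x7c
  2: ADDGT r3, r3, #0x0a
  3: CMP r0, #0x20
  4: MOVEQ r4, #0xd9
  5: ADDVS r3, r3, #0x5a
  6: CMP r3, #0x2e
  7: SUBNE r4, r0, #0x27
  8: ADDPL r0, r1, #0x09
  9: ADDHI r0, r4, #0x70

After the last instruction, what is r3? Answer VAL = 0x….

0: ✓ CMP  NZCV=0010
1: ✓ SUBHI  r0←0xba
2: ✓ ADDGT  r3←0x21
3: ✓ CMP  NZCV=1010
4: · MOVEQ
5: · ADDVS
6: ✓ CMP  NZCV=1000
7: ✓ SUBNE  r4←0x93
8: · ADDPL
9: · ADDHI

VAL = 0x21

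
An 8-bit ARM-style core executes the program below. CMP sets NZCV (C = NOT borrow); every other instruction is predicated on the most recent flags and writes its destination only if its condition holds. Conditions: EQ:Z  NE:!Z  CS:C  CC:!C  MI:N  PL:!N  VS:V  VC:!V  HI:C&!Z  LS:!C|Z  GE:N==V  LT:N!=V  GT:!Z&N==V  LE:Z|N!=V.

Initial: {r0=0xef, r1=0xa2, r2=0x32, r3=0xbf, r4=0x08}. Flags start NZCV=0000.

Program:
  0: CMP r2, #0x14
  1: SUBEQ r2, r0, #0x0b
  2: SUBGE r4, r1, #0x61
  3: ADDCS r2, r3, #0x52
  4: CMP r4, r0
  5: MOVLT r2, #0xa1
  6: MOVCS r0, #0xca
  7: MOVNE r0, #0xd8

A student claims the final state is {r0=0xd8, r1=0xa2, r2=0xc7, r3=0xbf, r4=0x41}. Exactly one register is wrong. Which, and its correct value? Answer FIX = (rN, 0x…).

[0] flags=0010 → (cmp)
[1] flags=0010 EQ?F → skip
[2] flags=0010 GE?T → r4=0x41
[3] flags=0010 CS?T → r2=0x11
[4] flags=0000 → (cmp)
[5] flags=0000 LT?F → skip
[6] flags=0000 CS?F → skip
[7] flags=0000 NE?T → r0=0xd8

FIX = (r2, 0x11)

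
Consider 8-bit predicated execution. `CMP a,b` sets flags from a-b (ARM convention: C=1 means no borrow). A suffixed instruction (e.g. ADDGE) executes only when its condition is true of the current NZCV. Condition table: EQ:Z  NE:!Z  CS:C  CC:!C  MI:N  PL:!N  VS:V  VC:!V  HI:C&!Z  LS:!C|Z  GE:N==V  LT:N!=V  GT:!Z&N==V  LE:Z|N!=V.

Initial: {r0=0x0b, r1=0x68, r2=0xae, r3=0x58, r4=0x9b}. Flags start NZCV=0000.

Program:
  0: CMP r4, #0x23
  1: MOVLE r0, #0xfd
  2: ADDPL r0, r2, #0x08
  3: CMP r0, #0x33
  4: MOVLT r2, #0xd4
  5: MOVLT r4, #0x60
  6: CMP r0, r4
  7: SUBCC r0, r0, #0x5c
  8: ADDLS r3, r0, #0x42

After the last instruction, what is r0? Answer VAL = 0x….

VAL = 0xb6

0: ✓ CMP  NZCV=0011
1: ✓ MOVLE  r0←0xfd
2: ✓ ADDPL  r0←0xb6
3: ✓ CMP  NZCV=1010
4: ✓ MOVLT  r2←0xd4
5: ✓ MOVLT  r4←0x60
6: ✓ CMP  NZCV=0011
7: · SUBCC
8: · ADDLS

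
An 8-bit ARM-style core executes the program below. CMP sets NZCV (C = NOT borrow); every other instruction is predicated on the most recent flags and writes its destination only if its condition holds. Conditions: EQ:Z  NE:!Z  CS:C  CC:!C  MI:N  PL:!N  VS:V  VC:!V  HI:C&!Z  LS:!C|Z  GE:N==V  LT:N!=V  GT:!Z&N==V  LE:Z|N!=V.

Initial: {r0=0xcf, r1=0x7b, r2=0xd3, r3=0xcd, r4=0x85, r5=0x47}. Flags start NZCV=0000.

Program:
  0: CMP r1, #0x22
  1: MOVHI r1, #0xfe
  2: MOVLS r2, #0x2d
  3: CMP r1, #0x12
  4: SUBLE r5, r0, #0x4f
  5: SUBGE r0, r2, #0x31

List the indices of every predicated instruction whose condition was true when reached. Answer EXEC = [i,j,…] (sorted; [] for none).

EXEC = [1,4]

0: ✓ CMP  NZCV=0010
1: ✓ MOVHI  r1←0xfe
2: · MOVLS
3: ✓ CMP  NZCV=1010
4: ✓ SUBLE  r5←0x80
5: · SUBGE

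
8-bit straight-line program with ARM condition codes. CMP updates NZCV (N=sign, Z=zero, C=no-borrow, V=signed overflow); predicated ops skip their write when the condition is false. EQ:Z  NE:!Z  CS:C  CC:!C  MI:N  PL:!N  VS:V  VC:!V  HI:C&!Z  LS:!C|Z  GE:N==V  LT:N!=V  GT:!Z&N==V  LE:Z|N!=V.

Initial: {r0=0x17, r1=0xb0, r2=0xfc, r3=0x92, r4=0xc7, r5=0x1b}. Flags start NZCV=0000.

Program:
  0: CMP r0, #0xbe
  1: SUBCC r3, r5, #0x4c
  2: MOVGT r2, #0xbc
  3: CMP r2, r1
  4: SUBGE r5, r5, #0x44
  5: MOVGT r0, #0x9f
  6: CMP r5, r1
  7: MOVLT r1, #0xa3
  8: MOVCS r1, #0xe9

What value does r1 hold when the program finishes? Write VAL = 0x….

[0] flags=0000 → (cmp)
[1] flags=0000 CC?T → r3=0xcf
[2] flags=0000 GT?T → r2=0xbc
[3] flags=0010 → (cmp)
[4] flags=0010 GE?T → r5=0xd7
[5] flags=0010 GT?T → r0=0x9f
[6] flags=0010 → (cmp)
[7] flags=0010 LT?F → skip
[8] flags=0010 CS?T → r1=0xe9

VAL = 0xe9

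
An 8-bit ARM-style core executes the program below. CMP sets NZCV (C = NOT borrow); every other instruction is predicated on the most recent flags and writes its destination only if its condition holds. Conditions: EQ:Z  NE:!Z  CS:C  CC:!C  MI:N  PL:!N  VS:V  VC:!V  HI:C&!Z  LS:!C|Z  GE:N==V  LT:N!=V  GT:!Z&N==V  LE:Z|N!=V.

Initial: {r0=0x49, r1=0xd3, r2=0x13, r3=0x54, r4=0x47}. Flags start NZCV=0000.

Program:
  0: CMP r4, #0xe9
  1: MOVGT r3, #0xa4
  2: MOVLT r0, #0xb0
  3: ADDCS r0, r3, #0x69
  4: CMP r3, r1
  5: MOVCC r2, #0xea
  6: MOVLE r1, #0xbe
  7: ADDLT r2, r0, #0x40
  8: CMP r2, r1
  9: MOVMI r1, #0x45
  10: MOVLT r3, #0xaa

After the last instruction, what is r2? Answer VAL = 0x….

VAL = 0x89

[0] flags=0000 → (cmp)
[1] flags=0000 GT?T → r3=0xa4
[2] flags=0000 LT?F → skip
[3] flags=0000 CS?F → skip
[4] flags=1000 → (cmp)
[5] flags=1000 CC?T → r2=0xea
[6] flags=1000 LE?T → r1=0xbe
[7] flags=1000 LT?T → r2=0x89
[8] flags=1000 → (cmp)
[9] flags=1000 MI?T → r1=0x45
[10] flags=1000 LT?T → r3=0xaa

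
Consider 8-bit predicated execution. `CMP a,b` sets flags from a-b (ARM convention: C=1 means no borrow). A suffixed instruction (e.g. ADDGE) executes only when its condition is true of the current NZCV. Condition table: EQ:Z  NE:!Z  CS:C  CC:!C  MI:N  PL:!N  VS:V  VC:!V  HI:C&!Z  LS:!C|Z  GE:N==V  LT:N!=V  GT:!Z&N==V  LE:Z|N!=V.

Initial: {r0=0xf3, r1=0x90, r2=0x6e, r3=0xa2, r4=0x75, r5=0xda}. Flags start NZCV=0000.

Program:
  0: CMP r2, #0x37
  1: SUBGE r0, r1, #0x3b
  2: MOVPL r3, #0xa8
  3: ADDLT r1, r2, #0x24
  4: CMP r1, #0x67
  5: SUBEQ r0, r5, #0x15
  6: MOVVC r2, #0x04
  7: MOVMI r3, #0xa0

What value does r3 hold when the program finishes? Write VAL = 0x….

0: ✓ CMP  NZCV=0010
1: ✓ SUBGE  r0←0x55
2: ✓ MOVPL  r3←0xa8
3: · ADDLT
4: ✓ CMP  NZCV=0011
5: · SUBEQ
6: · MOVVC
7: · MOVMI

VAL = 0xa8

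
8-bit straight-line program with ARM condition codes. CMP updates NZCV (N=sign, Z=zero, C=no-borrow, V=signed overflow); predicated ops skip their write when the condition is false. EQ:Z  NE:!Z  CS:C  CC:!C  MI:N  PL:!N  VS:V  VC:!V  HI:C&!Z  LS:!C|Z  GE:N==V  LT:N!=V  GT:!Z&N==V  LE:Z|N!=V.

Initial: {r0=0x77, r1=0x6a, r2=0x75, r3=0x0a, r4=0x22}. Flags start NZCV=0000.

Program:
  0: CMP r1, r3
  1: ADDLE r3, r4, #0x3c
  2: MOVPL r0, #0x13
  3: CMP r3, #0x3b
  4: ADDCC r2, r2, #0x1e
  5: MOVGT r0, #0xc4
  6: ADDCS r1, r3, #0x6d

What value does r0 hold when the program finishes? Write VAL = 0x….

VAL = 0x13

[0] flags=0010 → (cmp)
[1] flags=0010 LE?F → skip
[2] flags=0010 PL?T → r0=0x13
[3] flags=1000 → (cmp)
[4] flags=1000 CC?T → r2=0x93
[5] flags=1000 GT?F → skip
[6] flags=1000 CS?F → skip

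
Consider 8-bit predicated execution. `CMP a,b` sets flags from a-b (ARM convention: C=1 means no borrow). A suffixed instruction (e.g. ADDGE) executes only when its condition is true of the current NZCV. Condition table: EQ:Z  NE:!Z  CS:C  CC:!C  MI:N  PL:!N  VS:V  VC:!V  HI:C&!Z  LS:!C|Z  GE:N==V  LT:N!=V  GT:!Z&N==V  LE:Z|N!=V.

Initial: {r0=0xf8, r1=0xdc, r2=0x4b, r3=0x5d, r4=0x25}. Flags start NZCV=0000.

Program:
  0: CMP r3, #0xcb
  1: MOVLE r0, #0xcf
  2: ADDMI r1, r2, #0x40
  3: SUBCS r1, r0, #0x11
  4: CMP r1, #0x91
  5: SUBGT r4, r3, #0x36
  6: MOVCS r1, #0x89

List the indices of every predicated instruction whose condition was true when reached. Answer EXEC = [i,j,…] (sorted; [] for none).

EXEC = [2]

[0] flags=1001 → (cmp)
[1] flags=1001 LE?F → skip
[2] flags=1001 MI?T → r1=0x8b
[3] flags=1001 CS?F → skip
[4] flags=1000 → (cmp)
[5] flags=1000 GT?F → skip
[6] flags=1000 CS?F → skip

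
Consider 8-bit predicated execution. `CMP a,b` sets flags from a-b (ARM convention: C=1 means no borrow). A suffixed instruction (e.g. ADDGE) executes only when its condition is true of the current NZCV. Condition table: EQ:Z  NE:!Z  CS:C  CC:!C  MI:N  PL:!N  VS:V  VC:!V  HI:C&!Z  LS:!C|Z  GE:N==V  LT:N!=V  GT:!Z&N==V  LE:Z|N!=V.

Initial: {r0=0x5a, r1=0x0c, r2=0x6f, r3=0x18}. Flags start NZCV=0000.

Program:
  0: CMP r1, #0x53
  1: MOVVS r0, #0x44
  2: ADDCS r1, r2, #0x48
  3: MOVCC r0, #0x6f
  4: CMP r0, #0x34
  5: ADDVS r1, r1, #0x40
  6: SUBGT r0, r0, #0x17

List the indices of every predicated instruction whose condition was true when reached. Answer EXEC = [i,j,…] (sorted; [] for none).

0: ✓ CMP  NZCV=1000
1: · MOVVS
2: · ADDCS
3: ✓ MOVCC  r0←0x6f
4: ✓ CMP  NZCV=0010
5: · ADDVS
6: ✓ SUBGT  r0←0x58

EXEC = [3,6]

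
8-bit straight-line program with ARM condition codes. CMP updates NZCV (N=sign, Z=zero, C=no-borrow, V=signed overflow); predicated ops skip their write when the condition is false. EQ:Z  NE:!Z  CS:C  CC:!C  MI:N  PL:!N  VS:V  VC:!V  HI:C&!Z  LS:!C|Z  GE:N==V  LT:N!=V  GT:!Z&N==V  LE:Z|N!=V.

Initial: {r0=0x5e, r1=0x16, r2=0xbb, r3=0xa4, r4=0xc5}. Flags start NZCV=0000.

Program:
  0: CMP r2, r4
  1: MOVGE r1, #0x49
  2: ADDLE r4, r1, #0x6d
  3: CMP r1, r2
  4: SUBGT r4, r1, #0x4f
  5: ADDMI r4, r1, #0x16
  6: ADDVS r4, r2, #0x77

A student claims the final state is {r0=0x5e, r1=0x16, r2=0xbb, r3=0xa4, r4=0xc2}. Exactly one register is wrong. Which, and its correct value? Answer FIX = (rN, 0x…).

FIX = (r4, 0xc7)

[0] flags=1000 → (cmp)
[1] flags=1000 GE?F → skip
[2] flags=1000 LE?T → r4=0x83
[3] flags=0000 → (cmp)
[4] flags=0000 GT?T → r4=0xc7
[5] flags=0000 MI?F → skip
[6] flags=0000 VS?F → skip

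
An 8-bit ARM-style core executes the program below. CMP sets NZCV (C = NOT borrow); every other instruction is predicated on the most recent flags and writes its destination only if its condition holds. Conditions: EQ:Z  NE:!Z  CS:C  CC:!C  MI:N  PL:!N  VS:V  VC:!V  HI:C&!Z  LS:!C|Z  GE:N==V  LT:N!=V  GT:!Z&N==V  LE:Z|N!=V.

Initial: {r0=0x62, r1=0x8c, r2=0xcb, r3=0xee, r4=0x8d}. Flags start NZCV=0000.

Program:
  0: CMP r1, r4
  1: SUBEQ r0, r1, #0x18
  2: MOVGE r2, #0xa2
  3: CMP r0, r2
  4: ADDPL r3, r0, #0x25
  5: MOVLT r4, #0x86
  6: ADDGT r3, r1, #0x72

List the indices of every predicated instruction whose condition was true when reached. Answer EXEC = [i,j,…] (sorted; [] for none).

EXEC = [6]

[0] flags=1000 → (cmp)
[1] flags=1000 EQ?F → skip
[2] flags=1000 GE?F → skip
[3] flags=1001 → (cmp)
[4] flags=1001 PL?F → skip
[5] flags=1001 LT?F → skip
[6] flags=1001 GT?T → r3=0xfe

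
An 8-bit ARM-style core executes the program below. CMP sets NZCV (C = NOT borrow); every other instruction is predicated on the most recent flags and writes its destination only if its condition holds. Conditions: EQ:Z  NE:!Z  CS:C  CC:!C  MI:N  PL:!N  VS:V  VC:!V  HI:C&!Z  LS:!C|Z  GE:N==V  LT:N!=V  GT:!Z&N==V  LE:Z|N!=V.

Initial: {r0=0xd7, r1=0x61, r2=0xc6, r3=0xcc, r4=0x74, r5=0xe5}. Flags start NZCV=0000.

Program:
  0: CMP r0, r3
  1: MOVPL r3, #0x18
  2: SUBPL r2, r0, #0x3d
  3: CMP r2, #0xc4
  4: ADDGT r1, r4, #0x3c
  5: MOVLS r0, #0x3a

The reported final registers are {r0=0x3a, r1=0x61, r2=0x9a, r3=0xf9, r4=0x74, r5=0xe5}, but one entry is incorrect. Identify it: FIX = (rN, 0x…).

FIX = (r3, 0x18)

0: ✓ CMP  NZCV=0010
1: ✓ MOVPL  r3←0x18
2: ✓ SUBPL  r2←0x9a
3: ✓ CMP  NZCV=1000
4: · ADDGT
5: ✓ MOVLS  r0←0x3a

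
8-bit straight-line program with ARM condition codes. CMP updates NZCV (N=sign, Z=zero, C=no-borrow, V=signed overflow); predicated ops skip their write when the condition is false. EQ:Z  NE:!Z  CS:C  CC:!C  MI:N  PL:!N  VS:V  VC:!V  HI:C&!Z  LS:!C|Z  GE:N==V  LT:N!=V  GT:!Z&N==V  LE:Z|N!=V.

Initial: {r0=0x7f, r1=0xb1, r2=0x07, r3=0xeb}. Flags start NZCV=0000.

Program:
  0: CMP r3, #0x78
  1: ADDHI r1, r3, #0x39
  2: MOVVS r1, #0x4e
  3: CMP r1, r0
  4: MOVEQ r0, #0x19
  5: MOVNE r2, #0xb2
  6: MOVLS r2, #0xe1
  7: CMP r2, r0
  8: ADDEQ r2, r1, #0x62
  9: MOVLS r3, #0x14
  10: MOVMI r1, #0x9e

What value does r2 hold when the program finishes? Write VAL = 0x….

[0] flags=0011 → (cmp)
[1] flags=0011 HI?T → r1=0x24
[2] flags=0011 VS?T → r1=0x4e
[3] flags=1000 → (cmp)
[4] flags=1000 EQ?F → skip
[5] flags=1000 NE?T → r2=0xb2
[6] flags=1000 LS?T → r2=0xe1
[7] flags=0011 → (cmp)
[8] flags=0011 EQ?F → skip
[9] flags=0011 LS?F → skip
[10] flags=0011 MI?F → skip

VAL = 0xe1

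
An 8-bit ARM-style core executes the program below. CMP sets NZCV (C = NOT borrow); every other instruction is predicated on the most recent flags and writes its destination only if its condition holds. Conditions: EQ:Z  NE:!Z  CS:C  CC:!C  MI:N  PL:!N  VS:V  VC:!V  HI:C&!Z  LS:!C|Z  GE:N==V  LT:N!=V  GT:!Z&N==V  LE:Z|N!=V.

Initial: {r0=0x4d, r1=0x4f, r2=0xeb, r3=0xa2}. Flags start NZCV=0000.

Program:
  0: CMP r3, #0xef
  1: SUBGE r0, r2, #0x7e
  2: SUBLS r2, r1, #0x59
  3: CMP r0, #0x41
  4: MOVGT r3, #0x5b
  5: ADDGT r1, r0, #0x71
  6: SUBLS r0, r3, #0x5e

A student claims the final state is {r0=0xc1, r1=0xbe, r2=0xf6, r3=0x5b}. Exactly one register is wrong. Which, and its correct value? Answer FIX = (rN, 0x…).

[0] flags=1000 → (cmp)
[1] flags=1000 GE?F → skip
[2] flags=1000 LS?T → r2=0xf6
[3] flags=0010 → (cmp)
[4] flags=0010 GT?T → r3=0x5b
[5] flags=0010 GT?T → r1=0xbe
[6] flags=0010 LS?F → skip

FIX = (r0, 0x4d)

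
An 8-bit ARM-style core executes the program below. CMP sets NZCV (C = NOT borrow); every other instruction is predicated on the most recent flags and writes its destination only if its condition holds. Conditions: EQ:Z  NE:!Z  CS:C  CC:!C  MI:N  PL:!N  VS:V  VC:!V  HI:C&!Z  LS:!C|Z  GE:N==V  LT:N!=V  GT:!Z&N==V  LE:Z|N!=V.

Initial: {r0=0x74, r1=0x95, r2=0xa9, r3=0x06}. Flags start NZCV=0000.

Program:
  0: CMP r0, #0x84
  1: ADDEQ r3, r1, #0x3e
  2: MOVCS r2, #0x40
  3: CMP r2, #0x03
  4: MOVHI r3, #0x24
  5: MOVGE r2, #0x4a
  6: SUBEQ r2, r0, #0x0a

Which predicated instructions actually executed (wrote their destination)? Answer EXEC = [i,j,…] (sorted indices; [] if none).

EXEC = [4]

0: ✓ CMP  NZCV=1001
1: · ADDEQ
2: · MOVCS
3: ✓ CMP  NZCV=1010
4: ✓ MOVHI  r3←0x24
5: · MOVGE
6: · SUBEQ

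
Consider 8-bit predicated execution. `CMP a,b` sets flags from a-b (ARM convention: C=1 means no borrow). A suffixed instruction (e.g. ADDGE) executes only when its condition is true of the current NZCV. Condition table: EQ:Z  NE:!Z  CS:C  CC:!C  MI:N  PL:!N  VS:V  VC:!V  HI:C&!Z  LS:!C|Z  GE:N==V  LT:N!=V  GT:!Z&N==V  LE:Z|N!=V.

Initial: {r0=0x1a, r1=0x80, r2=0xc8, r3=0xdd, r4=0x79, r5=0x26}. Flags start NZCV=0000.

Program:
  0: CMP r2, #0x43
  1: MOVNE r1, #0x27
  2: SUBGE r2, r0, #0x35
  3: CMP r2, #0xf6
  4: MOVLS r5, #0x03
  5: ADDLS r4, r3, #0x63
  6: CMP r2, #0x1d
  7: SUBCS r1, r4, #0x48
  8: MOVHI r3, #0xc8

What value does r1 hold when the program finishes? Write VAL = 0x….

VAL = 0xf8

0: ✓ CMP  NZCV=1010
1: ✓ MOVNE  r1←0x27
2: · SUBGE
3: ✓ CMP  NZCV=1000
4: ✓ MOVLS  r5←0x03
5: ✓ ADDLS  r4←0x40
6: ✓ CMP  NZCV=1010
7: ✓ SUBCS  r1←0xf8
8: ✓ MOVHI  r3←0xc8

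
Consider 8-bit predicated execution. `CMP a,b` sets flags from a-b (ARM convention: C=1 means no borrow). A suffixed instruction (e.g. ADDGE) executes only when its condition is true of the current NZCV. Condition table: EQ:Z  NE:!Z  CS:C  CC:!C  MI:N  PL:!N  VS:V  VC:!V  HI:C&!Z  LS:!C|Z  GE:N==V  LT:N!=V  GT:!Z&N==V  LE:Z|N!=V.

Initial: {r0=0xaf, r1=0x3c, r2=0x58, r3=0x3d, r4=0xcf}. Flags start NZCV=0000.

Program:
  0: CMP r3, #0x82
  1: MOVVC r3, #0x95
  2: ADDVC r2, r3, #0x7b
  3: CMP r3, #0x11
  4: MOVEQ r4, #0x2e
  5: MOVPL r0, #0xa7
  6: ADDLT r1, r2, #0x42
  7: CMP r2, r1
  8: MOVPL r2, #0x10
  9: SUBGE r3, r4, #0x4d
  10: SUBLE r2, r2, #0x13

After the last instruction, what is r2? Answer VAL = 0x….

0: ✓ CMP  NZCV=1001
1: · MOVVC
2: · ADDVC
3: ✓ CMP  NZCV=0010
4: · MOVEQ
5: ✓ MOVPL  r0←0xa7
6: · ADDLT
7: ✓ CMP  NZCV=0010
8: ✓ MOVPL  r2←0x10
9: ✓ SUBGE  r3←0x82
10: · SUBLE

VAL = 0x10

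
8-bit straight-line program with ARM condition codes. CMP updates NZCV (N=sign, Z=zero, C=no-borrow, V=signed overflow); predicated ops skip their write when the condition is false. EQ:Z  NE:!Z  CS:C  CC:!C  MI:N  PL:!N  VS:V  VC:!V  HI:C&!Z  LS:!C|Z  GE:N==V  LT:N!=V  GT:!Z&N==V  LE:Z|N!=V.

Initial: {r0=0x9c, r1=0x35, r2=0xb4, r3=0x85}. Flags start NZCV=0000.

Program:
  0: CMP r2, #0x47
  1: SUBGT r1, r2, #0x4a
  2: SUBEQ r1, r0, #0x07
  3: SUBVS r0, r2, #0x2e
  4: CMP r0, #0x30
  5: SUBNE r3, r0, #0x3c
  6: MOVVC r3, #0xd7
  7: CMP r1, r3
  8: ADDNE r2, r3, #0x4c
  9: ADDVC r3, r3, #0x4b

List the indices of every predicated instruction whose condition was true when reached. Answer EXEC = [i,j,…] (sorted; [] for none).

0: ✓ CMP  NZCV=0011
1: · SUBGT
2: · SUBEQ
3: ✓ SUBVS  r0←0x86
4: ✓ CMP  NZCV=0011
5: ✓ SUBNE  r3←0x4a
6: · MOVVC
7: ✓ CMP  NZCV=1000
8: ✓ ADDNE  r2←0x96
9: ✓ ADDVC  r3←0x95

EXEC = [3,5,8,9]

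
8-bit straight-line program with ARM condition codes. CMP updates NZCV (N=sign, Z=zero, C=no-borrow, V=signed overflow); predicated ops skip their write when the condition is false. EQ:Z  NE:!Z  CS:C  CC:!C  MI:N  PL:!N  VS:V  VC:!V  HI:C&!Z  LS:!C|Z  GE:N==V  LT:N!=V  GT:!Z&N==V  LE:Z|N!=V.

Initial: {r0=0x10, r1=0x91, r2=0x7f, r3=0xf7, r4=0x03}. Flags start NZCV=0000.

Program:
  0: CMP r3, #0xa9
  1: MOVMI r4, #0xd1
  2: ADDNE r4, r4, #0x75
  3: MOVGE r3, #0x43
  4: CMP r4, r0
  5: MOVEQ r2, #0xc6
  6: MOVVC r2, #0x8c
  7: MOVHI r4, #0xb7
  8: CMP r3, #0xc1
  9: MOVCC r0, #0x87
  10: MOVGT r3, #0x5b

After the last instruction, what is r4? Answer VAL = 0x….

VAL = 0xb7

0: ✓ CMP  NZCV=0010
1: · MOVMI
2: ✓ ADDNE  r4←0x78
3: ✓ MOVGE  r3←0x43
4: ✓ CMP  NZCV=0010
5: · MOVEQ
6: ✓ MOVVC  r2←0x8c
7: ✓ MOVHI  r4←0xb7
8: ✓ CMP  NZCV=1001
9: ✓ MOVCC  r0←0x87
10: ✓ MOVGT  r3←0x5b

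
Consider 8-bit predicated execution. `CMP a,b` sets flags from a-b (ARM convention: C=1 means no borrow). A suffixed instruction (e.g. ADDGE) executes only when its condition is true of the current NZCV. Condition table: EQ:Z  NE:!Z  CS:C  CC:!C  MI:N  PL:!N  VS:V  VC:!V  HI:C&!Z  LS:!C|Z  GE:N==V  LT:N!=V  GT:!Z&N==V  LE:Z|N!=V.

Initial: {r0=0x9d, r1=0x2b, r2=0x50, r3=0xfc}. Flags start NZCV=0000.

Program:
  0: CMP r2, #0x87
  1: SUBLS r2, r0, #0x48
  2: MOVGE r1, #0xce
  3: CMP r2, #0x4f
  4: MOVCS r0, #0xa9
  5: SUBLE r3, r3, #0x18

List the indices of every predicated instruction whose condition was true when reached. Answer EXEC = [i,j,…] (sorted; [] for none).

[0] flags=1001 → (cmp)
[1] flags=1001 LS?T → r2=0x55
[2] flags=1001 GE?T → r1=0xce
[3] flags=0010 → (cmp)
[4] flags=0010 CS?T → r0=0xa9
[5] flags=0010 LE?F → skip

EXEC = [1,2,4]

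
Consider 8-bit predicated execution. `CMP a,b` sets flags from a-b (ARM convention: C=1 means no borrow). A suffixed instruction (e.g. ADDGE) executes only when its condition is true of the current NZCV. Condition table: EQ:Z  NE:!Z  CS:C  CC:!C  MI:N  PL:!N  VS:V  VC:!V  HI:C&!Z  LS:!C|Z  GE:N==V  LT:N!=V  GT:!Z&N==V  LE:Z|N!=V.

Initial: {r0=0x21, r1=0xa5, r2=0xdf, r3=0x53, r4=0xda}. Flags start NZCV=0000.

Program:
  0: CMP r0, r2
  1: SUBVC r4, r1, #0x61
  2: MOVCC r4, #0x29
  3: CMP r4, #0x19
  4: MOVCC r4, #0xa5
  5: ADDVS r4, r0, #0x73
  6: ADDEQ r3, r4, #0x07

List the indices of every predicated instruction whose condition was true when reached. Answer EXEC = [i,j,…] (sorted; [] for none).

0: ✓ CMP  NZCV=0000
1: ✓ SUBVC  r4←0x44
2: ✓ MOVCC  r4←0x29
3: ✓ CMP  NZCV=0010
4: · MOVCC
5: · ADDVS
6: · ADDEQ

EXEC = [1,2]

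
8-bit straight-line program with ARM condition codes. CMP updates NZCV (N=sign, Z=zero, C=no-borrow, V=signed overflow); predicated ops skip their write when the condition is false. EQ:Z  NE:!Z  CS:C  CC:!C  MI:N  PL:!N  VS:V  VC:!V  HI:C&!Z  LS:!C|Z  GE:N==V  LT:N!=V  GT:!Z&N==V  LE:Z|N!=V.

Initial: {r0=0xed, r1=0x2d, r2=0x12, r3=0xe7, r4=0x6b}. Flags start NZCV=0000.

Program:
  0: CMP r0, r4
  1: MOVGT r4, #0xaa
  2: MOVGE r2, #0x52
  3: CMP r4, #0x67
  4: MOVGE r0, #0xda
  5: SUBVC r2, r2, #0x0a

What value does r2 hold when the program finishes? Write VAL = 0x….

[0] flags=1010 → (cmp)
[1] flags=1010 GT?F → skip
[2] flags=1010 GE?F → skip
[3] flags=0010 → (cmp)
[4] flags=0010 GE?T → r0=0xda
[5] flags=0010 VC?T → r2=0x08

VAL = 0x08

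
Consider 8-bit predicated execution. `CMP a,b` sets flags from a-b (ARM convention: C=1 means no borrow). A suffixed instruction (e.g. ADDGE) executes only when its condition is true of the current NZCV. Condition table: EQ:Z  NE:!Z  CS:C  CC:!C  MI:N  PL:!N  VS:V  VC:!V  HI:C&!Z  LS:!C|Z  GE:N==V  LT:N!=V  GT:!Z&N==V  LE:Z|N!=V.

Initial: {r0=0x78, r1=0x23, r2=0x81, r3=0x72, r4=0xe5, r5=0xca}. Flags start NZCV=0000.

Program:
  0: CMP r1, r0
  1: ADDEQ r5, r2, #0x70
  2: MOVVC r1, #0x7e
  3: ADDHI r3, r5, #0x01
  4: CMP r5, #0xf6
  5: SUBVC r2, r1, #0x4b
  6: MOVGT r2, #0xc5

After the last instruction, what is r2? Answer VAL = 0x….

[0] flags=1000 → (cmp)
[1] flags=1000 EQ?F → skip
[2] flags=1000 VC?T → r1=0x7e
[3] flags=1000 HI?F → skip
[4] flags=1000 → (cmp)
[5] flags=1000 VC?T → r2=0x33
[6] flags=1000 GT?F → skip

VAL = 0x33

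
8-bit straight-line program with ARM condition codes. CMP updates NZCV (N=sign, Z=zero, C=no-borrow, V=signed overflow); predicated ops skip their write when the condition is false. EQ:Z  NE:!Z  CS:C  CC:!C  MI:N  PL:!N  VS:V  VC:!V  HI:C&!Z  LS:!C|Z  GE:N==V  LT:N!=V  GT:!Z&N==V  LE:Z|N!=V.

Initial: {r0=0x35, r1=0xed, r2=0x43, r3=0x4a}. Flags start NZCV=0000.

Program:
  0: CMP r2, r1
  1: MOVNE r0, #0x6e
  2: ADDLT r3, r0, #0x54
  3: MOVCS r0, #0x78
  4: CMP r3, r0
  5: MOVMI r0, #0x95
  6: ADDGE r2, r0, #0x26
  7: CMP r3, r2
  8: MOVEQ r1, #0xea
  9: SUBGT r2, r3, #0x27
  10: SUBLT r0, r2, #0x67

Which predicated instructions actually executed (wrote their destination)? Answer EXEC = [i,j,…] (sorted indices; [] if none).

EXEC = [1,5,9]

0: ✓ CMP  NZCV=0000
1: ✓ MOVNE  r0←0x6e
2: · ADDLT
3: · MOVCS
4: ✓ CMP  NZCV=1000
5: ✓ MOVMI  r0←0x95
6: · ADDGE
7: ✓ CMP  NZCV=0010
8: · MOVEQ
9: ✓ SUBGT  r2←0x23
10: · SUBLT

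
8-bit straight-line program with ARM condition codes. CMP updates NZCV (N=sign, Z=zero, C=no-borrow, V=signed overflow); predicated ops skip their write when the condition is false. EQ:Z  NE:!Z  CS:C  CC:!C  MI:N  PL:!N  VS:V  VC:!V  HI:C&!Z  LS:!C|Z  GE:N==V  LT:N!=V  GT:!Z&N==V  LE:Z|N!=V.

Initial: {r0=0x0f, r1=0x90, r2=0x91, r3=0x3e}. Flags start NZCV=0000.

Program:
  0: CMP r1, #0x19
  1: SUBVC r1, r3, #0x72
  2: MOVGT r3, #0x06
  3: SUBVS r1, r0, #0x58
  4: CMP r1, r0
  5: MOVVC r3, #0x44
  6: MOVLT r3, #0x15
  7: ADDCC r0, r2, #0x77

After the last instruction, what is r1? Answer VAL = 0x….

VAL = 0xb7

[0] flags=0011 → (cmp)
[1] flags=0011 VC?F → skip
[2] flags=0011 GT?F → skip
[3] flags=0011 VS?T → r1=0xb7
[4] flags=1010 → (cmp)
[5] flags=1010 VC?T → r3=0x44
[6] flags=1010 LT?T → r3=0x15
[7] flags=1010 CC?F → skip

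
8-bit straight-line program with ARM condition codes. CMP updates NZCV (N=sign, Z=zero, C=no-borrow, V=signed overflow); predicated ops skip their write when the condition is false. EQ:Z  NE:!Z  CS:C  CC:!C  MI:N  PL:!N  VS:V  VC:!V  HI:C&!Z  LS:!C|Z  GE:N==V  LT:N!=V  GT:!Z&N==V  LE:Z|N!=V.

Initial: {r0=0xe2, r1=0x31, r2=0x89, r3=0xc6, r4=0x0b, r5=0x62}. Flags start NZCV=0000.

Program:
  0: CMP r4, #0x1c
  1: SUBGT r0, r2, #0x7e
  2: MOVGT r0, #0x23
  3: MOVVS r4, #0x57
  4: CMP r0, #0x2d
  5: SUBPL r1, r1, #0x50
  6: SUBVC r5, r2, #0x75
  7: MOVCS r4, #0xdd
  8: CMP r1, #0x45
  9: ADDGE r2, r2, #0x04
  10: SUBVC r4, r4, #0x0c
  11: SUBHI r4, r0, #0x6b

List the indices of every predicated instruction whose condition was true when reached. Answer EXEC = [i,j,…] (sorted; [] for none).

0: ✓ CMP  NZCV=1000
1: · SUBGT
2: · MOVGT
3: · MOVVS
4: ✓ CMP  NZCV=1010
5: · SUBPL
6: ✓ SUBVC  r5←0x14
7: ✓ MOVCS  r4←0xdd
8: ✓ CMP  NZCV=1000
9: · ADDGE
10: ✓ SUBVC  r4←0xd1
11: · SUBHI

EXEC = [6,7,10]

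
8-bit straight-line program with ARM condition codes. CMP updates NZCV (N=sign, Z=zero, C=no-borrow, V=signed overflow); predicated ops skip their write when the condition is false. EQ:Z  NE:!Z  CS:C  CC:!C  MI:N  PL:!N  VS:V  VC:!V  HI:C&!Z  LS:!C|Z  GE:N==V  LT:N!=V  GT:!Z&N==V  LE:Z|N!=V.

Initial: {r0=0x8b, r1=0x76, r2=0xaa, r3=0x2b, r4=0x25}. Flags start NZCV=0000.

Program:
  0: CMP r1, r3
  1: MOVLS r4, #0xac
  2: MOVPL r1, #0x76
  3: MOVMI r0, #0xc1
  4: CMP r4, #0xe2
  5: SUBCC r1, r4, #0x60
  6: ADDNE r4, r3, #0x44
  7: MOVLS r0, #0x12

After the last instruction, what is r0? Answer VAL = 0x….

VAL = 0x12

0: ✓ CMP  NZCV=0010
1: · MOVLS
2: ✓ MOVPL  r1←0x76
3: · MOVMI
4: ✓ CMP  NZCV=0000
5: ✓ SUBCC  r1←0xc5
6: ✓ ADDNE  r4←0x6f
7: ✓ MOVLS  r0←0x12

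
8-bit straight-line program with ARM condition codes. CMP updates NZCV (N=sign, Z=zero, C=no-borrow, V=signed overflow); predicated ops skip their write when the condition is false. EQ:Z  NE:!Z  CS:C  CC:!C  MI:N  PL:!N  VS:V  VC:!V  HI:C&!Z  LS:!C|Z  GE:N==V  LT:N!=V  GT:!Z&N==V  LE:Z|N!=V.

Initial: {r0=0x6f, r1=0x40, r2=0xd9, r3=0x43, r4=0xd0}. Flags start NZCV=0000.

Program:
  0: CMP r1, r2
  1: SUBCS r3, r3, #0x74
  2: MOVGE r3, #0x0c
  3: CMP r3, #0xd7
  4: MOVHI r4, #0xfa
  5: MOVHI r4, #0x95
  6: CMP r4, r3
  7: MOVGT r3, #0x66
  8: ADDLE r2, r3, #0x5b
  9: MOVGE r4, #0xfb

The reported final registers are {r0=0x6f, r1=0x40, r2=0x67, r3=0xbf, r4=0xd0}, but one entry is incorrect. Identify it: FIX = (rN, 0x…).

[0] flags=0000 → (cmp)
[1] flags=0000 CS?F → skip
[2] flags=0000 GE?T → r3=0x0c
[3] flags=0000 → (cmp)
[4] flags=0000 HI?F → skip
[5] flags=0000 HI?F → skip
[6] flags=1010 → (cmp)
[7] flags=1010 GT?F → skip
[8] flags=1010 LE?T → r2=0x67
[9] flags=1010 GE?F → skip

FIX = (r3, 0x0c)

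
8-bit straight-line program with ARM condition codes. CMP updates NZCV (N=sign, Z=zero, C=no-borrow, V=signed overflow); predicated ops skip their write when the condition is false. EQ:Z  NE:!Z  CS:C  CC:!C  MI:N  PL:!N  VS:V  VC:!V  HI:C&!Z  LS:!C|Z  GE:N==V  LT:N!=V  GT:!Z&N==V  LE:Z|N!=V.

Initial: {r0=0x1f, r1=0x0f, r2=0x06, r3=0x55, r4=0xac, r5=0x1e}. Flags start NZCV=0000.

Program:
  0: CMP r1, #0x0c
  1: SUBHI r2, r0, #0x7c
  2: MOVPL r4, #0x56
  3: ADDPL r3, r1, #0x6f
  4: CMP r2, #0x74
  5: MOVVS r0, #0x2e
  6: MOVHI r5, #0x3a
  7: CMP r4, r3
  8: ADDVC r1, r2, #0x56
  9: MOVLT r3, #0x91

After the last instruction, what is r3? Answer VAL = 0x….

VAL = 0x91

[0] flags=0010 → (cmp)
[1] flags=0010 HI?T → r2=0xa3
[2] flags=0010 PL?T → r4=0x56
[3] flags=0010 PL?T → r3=0x7e
[4] flags=0011 → (cmp)
[5] flags=0011 VS?T → r0=0x2e
[6] flags=0011 HI?T → r5=0x3a
[7] flags=1000 → (cmp)
[8] flags=1000 VC?T → r1=0xf9
[9] flags=1000 LT?T → r3=0x91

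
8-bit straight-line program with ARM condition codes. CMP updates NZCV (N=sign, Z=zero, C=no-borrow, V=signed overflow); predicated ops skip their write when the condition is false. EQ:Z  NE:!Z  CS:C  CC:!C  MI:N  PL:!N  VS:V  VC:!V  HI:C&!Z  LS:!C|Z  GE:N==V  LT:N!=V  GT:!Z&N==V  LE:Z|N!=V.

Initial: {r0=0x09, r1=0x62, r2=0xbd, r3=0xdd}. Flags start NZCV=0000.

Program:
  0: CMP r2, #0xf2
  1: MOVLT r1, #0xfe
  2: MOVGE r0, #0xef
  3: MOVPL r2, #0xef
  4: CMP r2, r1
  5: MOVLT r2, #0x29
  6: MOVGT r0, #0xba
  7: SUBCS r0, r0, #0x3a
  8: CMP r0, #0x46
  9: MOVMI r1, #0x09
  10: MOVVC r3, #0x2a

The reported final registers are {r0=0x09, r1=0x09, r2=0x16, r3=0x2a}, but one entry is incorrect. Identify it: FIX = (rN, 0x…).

0: ✓ CMP  NZCV=1000
1: ✓ MOVLT  r1←0xfe
2: · MOVGE
3: · MOVPL
4: ✓ CMP  NZCV=1000
5: ✓ MOVLT  r2←0x29
6: · MOVGT
7: · SUBCS
8: ✓ CMP  NZCV=1000
9: ✓ MOVMI  r1←0x09
10: ✓ MOVVC  r3←0x2a

FIX = (r2, 0x29)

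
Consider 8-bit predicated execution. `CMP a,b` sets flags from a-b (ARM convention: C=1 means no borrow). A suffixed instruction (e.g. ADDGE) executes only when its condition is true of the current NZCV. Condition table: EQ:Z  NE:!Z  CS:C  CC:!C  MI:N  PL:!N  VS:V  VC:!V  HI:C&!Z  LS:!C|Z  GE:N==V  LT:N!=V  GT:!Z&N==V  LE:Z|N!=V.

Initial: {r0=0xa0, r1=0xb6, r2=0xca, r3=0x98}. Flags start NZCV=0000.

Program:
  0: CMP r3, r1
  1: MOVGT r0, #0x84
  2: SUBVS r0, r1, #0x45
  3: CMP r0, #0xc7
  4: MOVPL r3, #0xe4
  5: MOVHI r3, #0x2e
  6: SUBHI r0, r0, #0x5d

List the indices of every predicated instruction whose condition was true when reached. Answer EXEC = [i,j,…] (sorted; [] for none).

EXEC = []

[0] flags=1000 → (cmp)
[1] flags=1000 GT?F → skip
[2] flags=1000 VS?F → skip
[3] flags=1000 → (cmp)
[4] flags=1000 PL?F → skip
[5] flags=1000 HI?F → skip
[6] flags=1000 HI?F → skip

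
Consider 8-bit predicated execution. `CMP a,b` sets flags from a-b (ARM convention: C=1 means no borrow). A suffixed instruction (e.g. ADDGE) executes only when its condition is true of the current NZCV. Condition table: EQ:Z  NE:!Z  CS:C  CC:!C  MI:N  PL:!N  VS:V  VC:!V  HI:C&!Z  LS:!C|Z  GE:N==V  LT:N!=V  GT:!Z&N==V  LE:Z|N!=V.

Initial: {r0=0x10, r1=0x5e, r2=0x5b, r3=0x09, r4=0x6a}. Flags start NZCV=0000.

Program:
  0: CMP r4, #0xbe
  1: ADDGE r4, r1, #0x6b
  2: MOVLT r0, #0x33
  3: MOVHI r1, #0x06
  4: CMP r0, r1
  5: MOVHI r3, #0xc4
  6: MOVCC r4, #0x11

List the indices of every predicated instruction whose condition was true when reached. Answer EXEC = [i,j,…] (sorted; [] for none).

0: ✓ CMP  NZCV=1001
1: ✓ ADDGE  r4←0xc9
2: · MOVLT
3: · MOVHI
4: ✓ CMP  NZCV=1000
5: · MOVHI
6: ✓ MOVCC  r4←0x11

EXEC = [1,6]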